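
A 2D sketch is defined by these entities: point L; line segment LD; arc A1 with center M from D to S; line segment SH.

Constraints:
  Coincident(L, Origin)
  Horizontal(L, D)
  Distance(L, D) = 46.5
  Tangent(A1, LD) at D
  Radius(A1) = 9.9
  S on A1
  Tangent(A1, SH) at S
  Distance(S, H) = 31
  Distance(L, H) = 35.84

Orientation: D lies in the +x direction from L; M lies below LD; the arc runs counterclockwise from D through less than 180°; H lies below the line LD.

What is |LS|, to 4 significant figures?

38.66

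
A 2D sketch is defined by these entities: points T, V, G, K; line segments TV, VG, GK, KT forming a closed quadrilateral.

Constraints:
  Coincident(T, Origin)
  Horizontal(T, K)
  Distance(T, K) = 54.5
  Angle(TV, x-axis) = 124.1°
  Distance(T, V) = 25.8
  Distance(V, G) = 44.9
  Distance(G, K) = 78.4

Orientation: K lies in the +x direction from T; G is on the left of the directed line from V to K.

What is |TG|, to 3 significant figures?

61.7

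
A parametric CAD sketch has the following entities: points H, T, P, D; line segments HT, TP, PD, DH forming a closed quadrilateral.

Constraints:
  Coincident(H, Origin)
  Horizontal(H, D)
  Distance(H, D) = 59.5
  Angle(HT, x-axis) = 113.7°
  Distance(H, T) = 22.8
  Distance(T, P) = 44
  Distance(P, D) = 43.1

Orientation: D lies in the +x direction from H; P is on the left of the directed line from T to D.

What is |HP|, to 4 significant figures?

47.21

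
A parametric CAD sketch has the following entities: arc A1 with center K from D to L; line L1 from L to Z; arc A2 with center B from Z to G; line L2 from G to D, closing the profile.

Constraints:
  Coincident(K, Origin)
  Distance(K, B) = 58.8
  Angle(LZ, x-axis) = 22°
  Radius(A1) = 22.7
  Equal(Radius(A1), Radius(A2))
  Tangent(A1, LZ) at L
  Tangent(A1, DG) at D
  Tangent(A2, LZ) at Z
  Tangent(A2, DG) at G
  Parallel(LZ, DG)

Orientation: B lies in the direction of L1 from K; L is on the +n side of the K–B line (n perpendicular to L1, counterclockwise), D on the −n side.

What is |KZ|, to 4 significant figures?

63.03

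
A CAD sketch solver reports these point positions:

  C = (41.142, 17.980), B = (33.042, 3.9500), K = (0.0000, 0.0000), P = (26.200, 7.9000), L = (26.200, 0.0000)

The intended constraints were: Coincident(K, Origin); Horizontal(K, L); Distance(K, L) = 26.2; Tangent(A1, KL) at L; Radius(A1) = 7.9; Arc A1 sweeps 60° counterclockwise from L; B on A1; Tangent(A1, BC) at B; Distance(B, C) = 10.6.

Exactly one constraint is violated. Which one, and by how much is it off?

Distance(B, C) = 10.6 — off by 5.60.

K = (0.00, 0.00) ✓; K.y = 0.00, L.y = 0.00 ✓; |KL| = 26.20 ✓; ∠(PL, LK) = 90.00° ✓; |PL| = 7.900 ✓; bearing(P→B) − bearing(P→L) = 60.00° ✓; |PB| = 7.900 ✓; ∠(PB, BC) = 90.00° ✓; |BC| = 16.20 ✗.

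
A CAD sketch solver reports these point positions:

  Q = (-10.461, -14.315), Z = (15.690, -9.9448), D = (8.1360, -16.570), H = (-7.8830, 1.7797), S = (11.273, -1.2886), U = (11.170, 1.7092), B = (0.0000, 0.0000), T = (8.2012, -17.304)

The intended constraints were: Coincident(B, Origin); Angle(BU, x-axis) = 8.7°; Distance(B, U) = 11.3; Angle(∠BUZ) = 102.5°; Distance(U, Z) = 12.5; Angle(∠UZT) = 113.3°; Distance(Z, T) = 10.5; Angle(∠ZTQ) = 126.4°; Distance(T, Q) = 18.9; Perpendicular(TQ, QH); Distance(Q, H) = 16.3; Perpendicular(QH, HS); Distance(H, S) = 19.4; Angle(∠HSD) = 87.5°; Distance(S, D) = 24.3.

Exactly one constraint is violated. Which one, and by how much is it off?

Distance(S, D) = 24.3 — off by 8.70.

B = (0.00, 0.00) ✓; BU at 8.700° ✓; |BU| = 11.30 ✓; ∠BUZ = 102.5° ✓; |UZ| = 12.50 ✓; ∠UZT = 113.3° ✓; |ZT| = 10.50 ✓; ∠ZTQ = 126.4° ✓; |TQ| = 18.90 ✓; ∠(TQ, QH) = 90.00° ✓; |QH| = 16.30 ✓; ∠(QH, HS) = 90.00° ✓; |HS| = 19.40 ✓; ∠HSD = 87.50° ✓; |SD| = 15.60 ✗.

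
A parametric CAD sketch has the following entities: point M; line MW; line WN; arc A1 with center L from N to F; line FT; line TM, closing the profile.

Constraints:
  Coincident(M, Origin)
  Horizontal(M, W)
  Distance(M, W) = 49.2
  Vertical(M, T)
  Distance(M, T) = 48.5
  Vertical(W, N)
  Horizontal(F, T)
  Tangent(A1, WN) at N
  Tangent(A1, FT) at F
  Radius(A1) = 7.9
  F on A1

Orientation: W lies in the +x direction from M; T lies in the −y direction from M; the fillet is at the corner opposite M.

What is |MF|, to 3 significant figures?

63.7

The virtual corner opposite M is at (49.2, -48.5). Tangency of A1 to WN means the radius LN is perpendicular to WN and tangency of A1 to FT means the radius LF is perpendicular to FT, with radius 7.9, so the center L sits 7.9 in from both sides at L = (41.3, -40.6). That places the tangent points at N = (49.2, -40.6) on WN and F = (41.3, -48.5) on FT. Then |MF| = |F − M| = 63.7.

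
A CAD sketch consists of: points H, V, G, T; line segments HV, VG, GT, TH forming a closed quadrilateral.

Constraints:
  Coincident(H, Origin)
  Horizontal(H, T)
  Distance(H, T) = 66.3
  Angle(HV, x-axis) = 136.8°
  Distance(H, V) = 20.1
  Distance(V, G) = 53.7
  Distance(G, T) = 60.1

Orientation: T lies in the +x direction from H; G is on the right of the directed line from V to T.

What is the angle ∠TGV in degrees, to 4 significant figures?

92.19°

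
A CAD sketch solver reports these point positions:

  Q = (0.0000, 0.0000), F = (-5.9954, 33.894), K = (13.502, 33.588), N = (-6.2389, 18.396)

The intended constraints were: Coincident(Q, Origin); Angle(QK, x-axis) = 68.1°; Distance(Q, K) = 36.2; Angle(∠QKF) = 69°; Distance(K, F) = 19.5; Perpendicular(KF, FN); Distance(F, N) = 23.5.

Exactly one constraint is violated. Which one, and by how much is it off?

Distance(F, N) = 23.5 — off by 8.00.

Q = (0.00, 0.00) ✓; QK at 68.10° ✓; |QK| = 36.20 ✓; ∠QKF = 69.00° ✓; |KF| = 19.50 ✓; ∠(KF, FN) = 90.00° ✓; |FN| = 15.50 ✗.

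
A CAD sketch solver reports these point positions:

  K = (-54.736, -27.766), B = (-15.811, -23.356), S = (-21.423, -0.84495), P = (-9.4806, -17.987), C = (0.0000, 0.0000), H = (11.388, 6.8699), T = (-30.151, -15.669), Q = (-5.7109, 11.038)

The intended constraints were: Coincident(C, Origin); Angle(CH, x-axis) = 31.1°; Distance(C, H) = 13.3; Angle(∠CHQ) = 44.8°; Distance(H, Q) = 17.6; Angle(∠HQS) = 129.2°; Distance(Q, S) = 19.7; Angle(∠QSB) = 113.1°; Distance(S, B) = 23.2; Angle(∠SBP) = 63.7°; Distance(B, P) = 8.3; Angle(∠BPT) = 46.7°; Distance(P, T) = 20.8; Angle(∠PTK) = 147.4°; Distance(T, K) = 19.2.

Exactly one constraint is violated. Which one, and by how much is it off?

Distance(T, K) = 19.2 — off by 8.20.

C = (0.00, 0.00) ✓; CH at 31.10° ✓; |CH| = 13.30 ✓; ∠CHQ = 44.80° ✓; |HQ| = 17.60 ✓; ∠HQS = 129.2° ✓; |QS| = 19.70 ✓; ∠QSB = 113.1° ✓; |SB| = 23.20 ✓; ∠SBP = 63.70° ✓; |BP| = 8.301 ✓; ∠BPT = 46.70° ✓; |PT| = 20.80 ✓; ∠PTK = 147.4° ✓; |TK| = 27.40 ✗.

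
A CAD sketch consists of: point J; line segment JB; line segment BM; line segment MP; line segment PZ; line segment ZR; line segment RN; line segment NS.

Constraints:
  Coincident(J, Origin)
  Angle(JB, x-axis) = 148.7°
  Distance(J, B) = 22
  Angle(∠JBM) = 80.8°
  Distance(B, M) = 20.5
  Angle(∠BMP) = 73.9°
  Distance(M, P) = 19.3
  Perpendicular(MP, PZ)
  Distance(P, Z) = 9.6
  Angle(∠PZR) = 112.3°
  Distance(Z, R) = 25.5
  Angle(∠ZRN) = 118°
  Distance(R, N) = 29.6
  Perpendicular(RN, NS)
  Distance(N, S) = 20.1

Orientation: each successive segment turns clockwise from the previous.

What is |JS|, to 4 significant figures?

47.21

J is at the origin; JB runs at 148.7° with length 22.0, so B = (-18.80, 11.43). ∠JBM = 80.8° gives BM at 49.50° from the x-axis; with |BM| = 20.5, M = (-5.484, 27.02). ∠BMP = 73.9° gives MP at -56.60° from the x-axis; with |MP| = 19.3, P = (5.140, 10.91). MP ⟂ PZ, so PZ runs at -146.6°; with |PZ| = 9.6, Z = (-2.875, 5.621). ∠PZR = 112.3° gives ZR at 145.7° from the x-axis; with |ZR| = 25.5, R = (-23.94, 19.99). ∠ZRN = 118.0° gives RN at 83.70° from the x-axis; with |RN| = 29.6, N = (-20.69, 49.41). RN ⟂ NS, so NS runs at -6.300°; with |NS| = 20.1, S = (-0.7134, 47.21). Then |JS| = |S − J| = 47.21.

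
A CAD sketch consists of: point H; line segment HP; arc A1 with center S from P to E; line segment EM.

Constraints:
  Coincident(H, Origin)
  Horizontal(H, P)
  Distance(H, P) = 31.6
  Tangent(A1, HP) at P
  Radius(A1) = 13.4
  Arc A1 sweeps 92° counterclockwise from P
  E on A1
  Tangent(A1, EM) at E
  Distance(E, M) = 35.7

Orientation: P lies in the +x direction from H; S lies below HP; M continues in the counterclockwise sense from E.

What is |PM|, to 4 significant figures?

51.01

H is at the origin; HP is horizontal with |HP| = 31.6 and P on the +x side, so P = (31.60, 0.000). Since A1 is tangent to HP there, SP ⟂ HP, so S = P + (0, -13.4) = (31.60, -13.40). On A1, P sits at bearing 90° from S; a 92° counterclockwise sweep puts E at bearing 182°, so E = S + 13.4·(cos 182°, sin 182°) = (18.21, -13.87). A1 meets EM tangentially, so SE is at right angles to EM, so EM runs along (−sin 182°, cos 182°); with |EM| = 35.7, M = (19.45, -49.55). Then |PM| = |M − P| = 51.01.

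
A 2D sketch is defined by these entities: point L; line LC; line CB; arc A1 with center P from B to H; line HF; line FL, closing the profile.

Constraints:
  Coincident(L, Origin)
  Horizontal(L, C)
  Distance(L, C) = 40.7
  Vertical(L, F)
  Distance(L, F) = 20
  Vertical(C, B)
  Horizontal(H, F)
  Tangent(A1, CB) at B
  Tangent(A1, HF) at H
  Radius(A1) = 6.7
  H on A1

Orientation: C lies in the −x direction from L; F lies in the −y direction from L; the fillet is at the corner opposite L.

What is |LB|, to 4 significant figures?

42.82

The virtual corner opposite L is at (-40.70, -20.00). Tangency of A1 to CB means the radius PB is perpendicular to CB and the tangent condition forces PH to be normal to HF, with radius 6.7, so the center P sits 6.7 in from both sides at P = (-34.00, -13.30). That places the tangent points at B = (-40.70, -13.30) on CB and H = (-34.00, -20.00) on HF. Then |LB| = |B − L| = 42.82.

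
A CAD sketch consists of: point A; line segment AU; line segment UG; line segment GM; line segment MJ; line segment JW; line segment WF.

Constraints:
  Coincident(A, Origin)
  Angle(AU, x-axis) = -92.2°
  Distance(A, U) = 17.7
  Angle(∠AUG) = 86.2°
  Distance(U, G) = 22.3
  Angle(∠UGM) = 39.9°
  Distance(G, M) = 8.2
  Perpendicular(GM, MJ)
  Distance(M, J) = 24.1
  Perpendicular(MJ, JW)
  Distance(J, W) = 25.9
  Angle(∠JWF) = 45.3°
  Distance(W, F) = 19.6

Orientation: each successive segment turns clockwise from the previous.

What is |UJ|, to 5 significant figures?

13.240

A is at the origin; AU runs at -92.2° with length 17.7, so U = (-0.67946, -17.687). ∠AUG = 86.2° gives UG at 174.00° from the x-axis; with |UG| = 22.3, G = (-22.857, -15.356). ∠UGM = 39.9° gives GM at 33.900° from the x-axis; with |GM| = 8.2, M = (-16.051, -10.782). The perpendicularity gives MJ at right angles to GM, so MJ runs at -56.100°; with |MJ| = 24.1, J = (-2.6095, -30.786). Then |UJ| = |J − U| = 13.240.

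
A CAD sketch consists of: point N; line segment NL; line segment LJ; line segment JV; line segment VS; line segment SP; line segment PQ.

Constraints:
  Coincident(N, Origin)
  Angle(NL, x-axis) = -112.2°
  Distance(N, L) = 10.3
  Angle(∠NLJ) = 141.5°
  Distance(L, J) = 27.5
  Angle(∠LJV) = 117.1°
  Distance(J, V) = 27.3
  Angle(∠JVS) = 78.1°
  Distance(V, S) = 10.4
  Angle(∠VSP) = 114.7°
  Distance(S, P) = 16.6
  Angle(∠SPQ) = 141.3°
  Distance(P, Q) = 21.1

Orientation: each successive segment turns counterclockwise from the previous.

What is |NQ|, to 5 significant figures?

29.944

N is at the origin; NL runs at -112.2° with length 10.3, so L = (-3.8918, -9.5365). ∠NLJ = 141.5° gives LJ at -73.700° from the x-axis; with |LJ| = 27.5, J = (3.8266, -35.931). ∠LJV = 117.1° gives JV at -10.800° from the x-axis; with |JV| = 27.3, V = (30.643, -41.047). ∠JVS = 78.1° gives VS at 91.100° from the x-axis; with |VS| = 10.4, S = (30.443, -30.649). ∠VSP = 114.7° gives SP at 156.40° from the x-axis; with |SP| = 16.6, P = (15.232, -24.003). ∠SPQ = 141.3° gives PQ at -164.90° from the x-axis; with |PQ| = 21.1, Q = (-5.1397, -29.499). Then |NQ| = |Q − N| = 29.944.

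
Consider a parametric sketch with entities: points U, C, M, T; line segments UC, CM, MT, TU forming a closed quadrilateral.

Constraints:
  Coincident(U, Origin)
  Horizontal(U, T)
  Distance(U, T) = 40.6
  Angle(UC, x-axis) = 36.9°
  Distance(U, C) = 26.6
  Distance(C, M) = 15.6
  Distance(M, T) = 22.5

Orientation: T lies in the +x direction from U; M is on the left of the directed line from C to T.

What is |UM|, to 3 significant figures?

41.9

U is at the origin; U and T share the same y with |UT| = 40.6 and T in +x, so T = (40.6, 0). UC runs at 36.9° with |UC| = 26.6, so C = (21.3, 16.0). M is determined by |CM| = 15.6 and |MT| = 22.5 together: it lies at the intersection of circle(C, 15.6) and circle(T, 22.5). With |CT| = 25.1, the foot of the radical line on CT is 7.29 from C and the perpendicular offset is √(15.6² − 7.29²) = 13.8. Taking the left-of-CT solution: M = (35.7, 22.0).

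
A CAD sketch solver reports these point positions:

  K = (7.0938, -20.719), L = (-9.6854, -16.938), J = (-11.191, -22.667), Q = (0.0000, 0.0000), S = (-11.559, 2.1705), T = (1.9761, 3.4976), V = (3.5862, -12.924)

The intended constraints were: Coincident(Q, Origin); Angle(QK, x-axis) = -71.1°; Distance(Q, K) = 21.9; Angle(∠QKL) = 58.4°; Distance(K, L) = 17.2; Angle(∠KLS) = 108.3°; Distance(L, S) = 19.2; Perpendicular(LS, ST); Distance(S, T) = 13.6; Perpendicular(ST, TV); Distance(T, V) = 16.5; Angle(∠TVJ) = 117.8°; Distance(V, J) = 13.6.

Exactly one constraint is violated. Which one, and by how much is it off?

Distance(V, J) = 13.6 — off by 4.10.

Q = (0.00, 0.00) ✓; QK at -71.10° ✓; |QK| = 21.90 ✓; ∠QKL = 58.40° ✓; |KL| = 17.20 ✓; ∠KLS = 108.3° ✓; |LS| = 19.20 ✓; ∠(LS, ST) = 90.00° ✓; |ST| = 13.60 ✓; ∠(ST, TV) = 90.00° ✓; |TV| = 16.50 ✓; ∠TVJ = 117.8° ✓; |VJ| = 17.70 ✗.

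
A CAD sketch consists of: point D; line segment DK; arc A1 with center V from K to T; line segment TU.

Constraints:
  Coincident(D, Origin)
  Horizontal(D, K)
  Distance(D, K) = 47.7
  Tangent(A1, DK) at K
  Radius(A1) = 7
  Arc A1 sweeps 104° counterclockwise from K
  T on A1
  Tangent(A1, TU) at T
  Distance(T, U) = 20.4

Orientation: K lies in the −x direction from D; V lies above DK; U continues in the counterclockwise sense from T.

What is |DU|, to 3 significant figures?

54.0

On A1, K sits at bearing -90° from V; a 104° counterclockwise sweep puts T at bearing 14°, so T = V + 7.0·(cos 14°, sin 14°) = (-40.9, 8.69). Since A1 is tangent to TU there, VT ⟂ TU, so TU runs along (−sin 14°, cos 14°); with |TU| = 20.4, U = (-45.8, 28.5). Then |DU| = |U − D| = 54.0.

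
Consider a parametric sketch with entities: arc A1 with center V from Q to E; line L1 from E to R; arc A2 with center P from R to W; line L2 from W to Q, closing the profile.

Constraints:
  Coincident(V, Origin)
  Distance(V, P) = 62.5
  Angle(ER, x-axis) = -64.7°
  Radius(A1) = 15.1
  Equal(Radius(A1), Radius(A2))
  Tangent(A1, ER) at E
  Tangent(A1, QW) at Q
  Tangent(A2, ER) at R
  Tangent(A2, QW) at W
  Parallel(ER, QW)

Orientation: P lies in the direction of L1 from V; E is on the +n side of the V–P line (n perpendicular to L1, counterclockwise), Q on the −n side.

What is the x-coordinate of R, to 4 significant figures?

40.36

The slot axis is L1's direction at -64.7°, so u = (cos -64.7°, sin -64.7°) = (0.4274, -0.9041) and n = (−sin -64.7°, cos -64.7°) = (0.9041, 0.4274). V is at the origin and P lies 62.5 along u from V, so P = 62.5·u = (26.71, -56.51). Tangency of A1 to both parallel lines with radius 15.1 puts E and Q at V ± 15.1·n: E = (13.65, 6.453), Q = (-13.65, -6.453). Equal radii place R and W the same way about P: R = P + 15.1·n = (40.36, -50.05), W = P − 15.1·n = (13.06, -62.96). So R.x = 40.36.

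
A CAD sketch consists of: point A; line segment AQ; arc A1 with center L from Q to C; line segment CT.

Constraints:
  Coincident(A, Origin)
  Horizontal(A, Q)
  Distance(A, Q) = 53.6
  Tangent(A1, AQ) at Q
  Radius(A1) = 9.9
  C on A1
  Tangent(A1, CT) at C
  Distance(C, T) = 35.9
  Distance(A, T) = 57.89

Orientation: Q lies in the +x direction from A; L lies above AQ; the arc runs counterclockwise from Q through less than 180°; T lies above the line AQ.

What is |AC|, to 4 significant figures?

63.29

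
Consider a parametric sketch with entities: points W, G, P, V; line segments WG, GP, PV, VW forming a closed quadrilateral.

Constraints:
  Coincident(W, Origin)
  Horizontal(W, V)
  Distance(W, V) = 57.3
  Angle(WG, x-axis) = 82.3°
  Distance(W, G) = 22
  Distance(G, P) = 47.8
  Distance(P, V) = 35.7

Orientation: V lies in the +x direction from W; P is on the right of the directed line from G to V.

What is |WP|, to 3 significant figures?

33.4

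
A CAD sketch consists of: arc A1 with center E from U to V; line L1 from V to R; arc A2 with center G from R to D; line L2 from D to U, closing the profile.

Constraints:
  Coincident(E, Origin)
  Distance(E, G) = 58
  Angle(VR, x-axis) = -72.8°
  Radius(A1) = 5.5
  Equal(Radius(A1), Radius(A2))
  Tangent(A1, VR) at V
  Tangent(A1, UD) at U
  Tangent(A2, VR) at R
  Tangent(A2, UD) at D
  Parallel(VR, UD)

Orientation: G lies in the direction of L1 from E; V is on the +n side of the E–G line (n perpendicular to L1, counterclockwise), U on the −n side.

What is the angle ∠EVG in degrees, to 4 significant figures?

84.58°

The slot axis is L1's direction at -72.8°, so u = (cos -72.8°, sin -72.8°) = (0.2957, -0.9553) and n = (−sin -72.8°, cos -72.8°) = (0.9553, 0.2957). E is at the origin and G lies 58.0 along u from E, so G = 58.0·u = (17.15, -55.41). Tangency of A1 to both parallel lines with radius 5.5 puts V and U at E ± 5.5·n: V = (5.254, 1.626), U = (-5.254, -1.626). Then cos ∠EVG = VE·VG / (|VE||VG|), giving 84.58°.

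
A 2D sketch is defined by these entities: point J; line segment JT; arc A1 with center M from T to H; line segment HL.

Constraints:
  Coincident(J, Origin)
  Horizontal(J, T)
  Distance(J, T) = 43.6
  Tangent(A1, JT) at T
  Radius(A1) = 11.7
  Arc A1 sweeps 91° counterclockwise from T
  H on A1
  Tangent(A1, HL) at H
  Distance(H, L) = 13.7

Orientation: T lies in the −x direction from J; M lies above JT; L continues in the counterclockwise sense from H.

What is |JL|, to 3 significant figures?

41.1

J is at the origin; J and T share the same y with |JT| = 43.6 and T on the −x side, so T = (-43.6, 0.00). The tangent condition forces MT to be normal to JT, so M = T + (0, 11.7) = (-43.6, 11.7). On A1, T sits at bearing -90° from M; a 91° counterclockwise sweep puts H at bearing 1°, so H = M + 11.7·(cos 1°, sin 1°) = (-31.9, 11.9). Since A1 is tangent to HL there, MH ⟂ HL, so HL runs along (−sin 1°, cos 1°); with |HL| = 13.7, L = (-32.1, 25.6). Then |JL| = |L − J| = 41.1.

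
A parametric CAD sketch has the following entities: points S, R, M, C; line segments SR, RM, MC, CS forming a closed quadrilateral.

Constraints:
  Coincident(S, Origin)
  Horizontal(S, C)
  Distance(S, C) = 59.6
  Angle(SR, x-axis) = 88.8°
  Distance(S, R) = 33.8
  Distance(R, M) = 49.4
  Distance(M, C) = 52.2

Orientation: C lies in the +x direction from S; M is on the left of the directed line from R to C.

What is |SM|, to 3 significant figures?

69.2

Checks: |RM| = 49.40 ✓; |MC| = 52.20 ✓.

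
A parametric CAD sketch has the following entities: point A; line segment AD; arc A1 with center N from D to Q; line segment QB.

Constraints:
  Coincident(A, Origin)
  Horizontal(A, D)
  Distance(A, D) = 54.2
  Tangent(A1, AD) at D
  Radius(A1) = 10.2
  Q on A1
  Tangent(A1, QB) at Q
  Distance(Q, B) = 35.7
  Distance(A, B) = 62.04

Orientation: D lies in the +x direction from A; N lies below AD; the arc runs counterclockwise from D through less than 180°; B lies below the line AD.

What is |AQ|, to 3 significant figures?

45.1

Checks: |NQ| = 10.20 ✓; ∠(NQ, QB) = 90.00° ✓; |QB| = 35.70 ✓; |AB| = 62.04 ✓.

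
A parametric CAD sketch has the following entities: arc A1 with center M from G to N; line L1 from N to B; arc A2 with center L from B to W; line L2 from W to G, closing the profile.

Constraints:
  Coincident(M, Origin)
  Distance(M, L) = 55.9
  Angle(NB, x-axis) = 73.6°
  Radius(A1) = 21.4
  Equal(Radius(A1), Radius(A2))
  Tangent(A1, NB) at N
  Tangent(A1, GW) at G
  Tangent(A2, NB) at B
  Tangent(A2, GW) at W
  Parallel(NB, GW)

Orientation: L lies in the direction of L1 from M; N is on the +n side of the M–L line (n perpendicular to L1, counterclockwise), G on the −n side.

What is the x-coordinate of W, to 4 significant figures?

36.31

The slot axis is L1's direction at 73.6°, so u = (cos 73.6°, sin 73.6°) = (0.2823, 0.9593) and n = (−sin 73.6°, cos 73.6°) = (-0.9593, 0.2823). M is at the origin and L lies 55.9 along u from M, so L = 55.9·u = (15.78, 53.63). Tangency of A1 to both parallel lines with radius 21.4 puts N and G at M ± 21.4·n: N = (-20.53, 6.042), G = (20.53, -6.042). Equal radii place B and W the same way about L: B = L + 21.4·n = (-4.746, 59.67), W = L − 21.4·n = (36.31, 47.58). So W.x = 36.31.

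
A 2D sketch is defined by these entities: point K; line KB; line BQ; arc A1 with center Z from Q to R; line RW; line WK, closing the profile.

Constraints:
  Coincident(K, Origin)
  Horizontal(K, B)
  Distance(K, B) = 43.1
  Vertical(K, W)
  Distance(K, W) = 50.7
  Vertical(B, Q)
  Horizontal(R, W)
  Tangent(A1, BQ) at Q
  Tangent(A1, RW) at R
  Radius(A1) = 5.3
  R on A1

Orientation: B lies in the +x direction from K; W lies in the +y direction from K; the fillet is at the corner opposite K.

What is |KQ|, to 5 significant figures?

62.600

K is at the origin; KB is horizontal with |KB| = 43.1 and B on the +x side, so B = (43.100, 0.0000). KW is vertical with |KW| = 50.7 and W on the +y side, so W = (0.0000, 50.700). The virtual corner opposite K is at (43.100, 50.700). The tangent condition forces ZQ to be normal to BQ and tangency of A1 to RW means the radius ZR is perpendicular to RW, with radius 5.3, so the center Z sits 5.3 in from both sides at Z = (37.800, 45.400). That places the tangent points at Q = (43.100, 45.400) on BQ and R = (37.800, 50.700) on RW. Then |KQ| = |Q − K| = 62.600.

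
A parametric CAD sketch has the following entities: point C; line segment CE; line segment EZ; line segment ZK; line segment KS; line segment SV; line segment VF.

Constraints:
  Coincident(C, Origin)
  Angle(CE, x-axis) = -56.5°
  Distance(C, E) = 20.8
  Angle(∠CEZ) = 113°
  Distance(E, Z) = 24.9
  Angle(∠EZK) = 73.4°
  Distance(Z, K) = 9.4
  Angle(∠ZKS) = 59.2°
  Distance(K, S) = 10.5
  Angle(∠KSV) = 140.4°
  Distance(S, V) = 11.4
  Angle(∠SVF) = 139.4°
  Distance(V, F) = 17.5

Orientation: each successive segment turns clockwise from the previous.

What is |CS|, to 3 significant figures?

29.3

C is at the origin; CE runs at -56.5° with length 20.8, so E = (11.5, -17.3). ∠CEZ = 113.0° gives EZ at -124° from the x-axis; with |EZ| = 24.9, Z = (-2.26, -38.1). ∠EZK = 73.4° gives ZK at 130° from the x-axis; with |ZK| = 9.4, K = (-8.29, -30.9). ∠ZKS = 59.2° gives KS at 9.10° from the x-axis; with |KS| = 10.5, S = (2.08, -29.2). Then |CS| = |S − C| = 29.3.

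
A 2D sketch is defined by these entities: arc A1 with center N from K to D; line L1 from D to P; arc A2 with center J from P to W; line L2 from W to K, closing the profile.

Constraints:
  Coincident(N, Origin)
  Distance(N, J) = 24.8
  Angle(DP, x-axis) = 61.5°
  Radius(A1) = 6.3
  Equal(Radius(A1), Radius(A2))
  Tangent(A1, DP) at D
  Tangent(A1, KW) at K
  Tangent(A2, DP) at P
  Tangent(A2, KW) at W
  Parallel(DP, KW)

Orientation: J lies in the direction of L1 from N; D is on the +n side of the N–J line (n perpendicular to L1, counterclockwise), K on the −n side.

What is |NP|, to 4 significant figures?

25.59

Tangency of A1 to both parallel lines with radius 6.3 puts D and K at N ± 6.3·n: D = (-5.537, 3.006), K = (5.537, -3.006). Equal radii place P and W the same way about J: P = J + 6.3·n = (6.297, 24.80), W = J − 6.3·n = (17.37, 18.79). Then |NP| = |P − N| = 25.59.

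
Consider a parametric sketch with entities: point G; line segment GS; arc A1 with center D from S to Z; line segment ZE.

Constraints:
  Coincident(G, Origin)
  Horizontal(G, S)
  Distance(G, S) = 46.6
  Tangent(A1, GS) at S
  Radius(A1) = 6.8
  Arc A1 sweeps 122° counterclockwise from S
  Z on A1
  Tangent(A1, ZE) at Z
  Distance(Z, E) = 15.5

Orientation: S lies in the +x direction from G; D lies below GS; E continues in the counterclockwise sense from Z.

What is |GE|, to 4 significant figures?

54.41

G is at the origin; G and S share the same y with |GS| = 46.6 and S on the +x side, so S = (46.60, 0.000). Tangency of A1 to GS means the radius DS is perpendicular to GS, so D = S + (0, -6.8) = (46.60, -6.800). On A1, S sits at bearing 90° from D; a 122° counterclockwise sweep puts Z at bearing 212°, so Z = D + 6.8·(cos 212°, sin 212°) = (40.83, -10.40). A1 meets ZE tangentially, so DZ is at right angles to ZE, so ZE runs along (−sin 212°, cos 212°); with |ZE| = 15.5, E = (49.05, -23.55). Then |GE| = |E − G| = 54.41.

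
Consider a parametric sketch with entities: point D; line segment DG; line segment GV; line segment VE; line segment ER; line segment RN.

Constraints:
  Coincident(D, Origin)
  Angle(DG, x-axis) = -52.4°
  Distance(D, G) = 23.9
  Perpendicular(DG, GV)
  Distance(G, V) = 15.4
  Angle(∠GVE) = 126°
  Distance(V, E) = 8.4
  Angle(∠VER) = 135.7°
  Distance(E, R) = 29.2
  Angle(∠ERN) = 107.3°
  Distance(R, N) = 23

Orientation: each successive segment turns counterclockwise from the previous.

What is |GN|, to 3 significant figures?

39.8

D is at the origin; DG runs at -52.4° with length 23.9, so G = (14.6, -18.9). The perpendicularity gives GV at right angles to DG, so GV runs at 37.6°; with |GV| = 15.4, V = (26.8, -9.54). ∠GVE = 126.0° gives VE at 91.6° from the x-axis; with |VE| = 8.4, E = (26.5, -1.14). ∠VER = 135.7° gives ER at 136° from the x-axis; with |ER| = 29.2, R = (5.58, 19.2). ∠ERN = 107.3° gives RN at -151° from the x-axis; with |RN| = 23.0, N = (-14.6, 8.17). Then |GN| = |N − G| = 39.8.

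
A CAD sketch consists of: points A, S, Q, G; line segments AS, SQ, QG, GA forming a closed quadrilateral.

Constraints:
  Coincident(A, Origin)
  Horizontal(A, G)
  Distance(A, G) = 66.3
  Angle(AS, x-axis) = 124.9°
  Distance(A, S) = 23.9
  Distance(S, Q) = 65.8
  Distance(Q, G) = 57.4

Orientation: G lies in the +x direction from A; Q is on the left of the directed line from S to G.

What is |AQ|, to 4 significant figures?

68.09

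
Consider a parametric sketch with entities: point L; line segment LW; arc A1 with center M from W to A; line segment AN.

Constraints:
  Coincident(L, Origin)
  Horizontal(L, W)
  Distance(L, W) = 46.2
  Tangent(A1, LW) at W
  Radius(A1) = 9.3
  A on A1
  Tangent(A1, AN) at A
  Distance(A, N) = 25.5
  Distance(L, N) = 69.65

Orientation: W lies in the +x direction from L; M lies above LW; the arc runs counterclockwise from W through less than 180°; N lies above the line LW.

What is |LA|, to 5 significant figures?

55.529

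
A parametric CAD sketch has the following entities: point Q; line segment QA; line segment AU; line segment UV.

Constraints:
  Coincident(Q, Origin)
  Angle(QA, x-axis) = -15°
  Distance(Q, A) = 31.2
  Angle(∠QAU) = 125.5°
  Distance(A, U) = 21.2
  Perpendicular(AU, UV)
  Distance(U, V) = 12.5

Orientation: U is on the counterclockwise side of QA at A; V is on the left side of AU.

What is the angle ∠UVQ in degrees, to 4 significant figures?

108.2°

Q is at the origin; QA runs at -15.0° with length 31.2, so A = 31.2·(cos -15.0°, sin -15.0°) = (30.14, -8.075). ∠QAU = 125.5°, so AU runs at -15.0° + (180° − 125.5°) = 39.50° from the x-axis; with |AU| = 21.2, U = A + 21.2·(cos 39.50°, sin 39.50°) = (46.50, 5.410). AU ⟂ UV; with |UV| = 12.5 on the left of AU, V = U + 12.5·(-0.6361, 0.7716) = (38.54, 15.06). Then cos ∠UVQ = VU·VQ / (|VU||VQ|), giving 108.2°.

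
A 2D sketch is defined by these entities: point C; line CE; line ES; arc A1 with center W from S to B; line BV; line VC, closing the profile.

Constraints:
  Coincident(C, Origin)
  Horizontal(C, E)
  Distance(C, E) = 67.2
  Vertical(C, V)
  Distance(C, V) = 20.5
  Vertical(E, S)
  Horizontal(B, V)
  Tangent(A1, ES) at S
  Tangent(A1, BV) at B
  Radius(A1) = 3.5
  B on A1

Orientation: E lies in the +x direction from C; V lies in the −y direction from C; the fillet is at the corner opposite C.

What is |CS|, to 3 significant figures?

69.3

C is at the origin; CE is horizontal with |CE| = 67.2 and E on the +x side, so E = (67.2, 0.00). CV is vertical with |CV| = 20.5 and V on the −y side, so V = (0.00, -20.5). The virtual corner opposite C is at (67.2, -20.5). The tangent condition forces WS to be normal to ES and A1 meets BV tangentially, so WB is at right angles to BV, with radius 3.5, so the center W sits 3.5 in from both sides at W = (63.7, -17.0). That places the tangent points at S = (67.2, -17.0) on ES and B = (63.7, -20.5) on BV. Then |CS| = |S − C| = 69.3.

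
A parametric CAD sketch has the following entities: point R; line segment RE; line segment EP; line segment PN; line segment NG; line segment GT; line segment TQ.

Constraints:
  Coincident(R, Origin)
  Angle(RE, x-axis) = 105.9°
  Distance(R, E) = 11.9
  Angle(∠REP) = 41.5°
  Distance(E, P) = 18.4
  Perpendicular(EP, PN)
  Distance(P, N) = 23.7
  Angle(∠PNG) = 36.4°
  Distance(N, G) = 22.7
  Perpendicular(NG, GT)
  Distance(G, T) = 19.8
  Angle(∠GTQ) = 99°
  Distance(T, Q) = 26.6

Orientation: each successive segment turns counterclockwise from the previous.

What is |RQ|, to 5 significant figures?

31.216

R is at the origin; RE runs at 105.9° with length 11.9, so E = (-3.2601, 11.445). ∠REP = 41.5° gives EP at -115.60° from the x-axis; with |EP| = 18.4, P = (-11.210, -5.1490). The perpendicularity gives PN at right angles to EP, so PN runs at -25.600°; with |PN| = 23.7, N = (10.163, -15.389). ∠PNG = 36.4° gives NG at 118.00° from the x-axis; with |NG| = 22.7, G = (-0.49407, 4.6535). NG ⟂ GT, so GT runs at -152.00°; with |GT| = 19.8, T = (-17.976, -4.6421). ∠GTQ = 99.0° gives TQ at -71.000° from the x-axis; with |TQ| = 26.6, Q = (-9.3163, -29.793). Then |RQ| = |Q − R| = 31.216.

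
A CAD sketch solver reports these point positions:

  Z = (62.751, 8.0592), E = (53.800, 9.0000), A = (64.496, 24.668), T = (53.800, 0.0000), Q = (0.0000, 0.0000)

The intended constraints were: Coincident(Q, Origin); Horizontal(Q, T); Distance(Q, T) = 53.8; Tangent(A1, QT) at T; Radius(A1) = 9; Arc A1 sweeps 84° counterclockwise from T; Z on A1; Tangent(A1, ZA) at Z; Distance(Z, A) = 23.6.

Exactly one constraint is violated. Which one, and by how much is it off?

Distance(Z, A) = 23.6 — off by 6.90.

Q = (0.00, 0.00) ✓; Q.y = 0.00, T.y = 0.00 ✓; |QT| = 53.80 ✓; ∠(ET, TQ) = 90.00° ✓; |ET| = 9.000 ✓; bearing(E→Z) − bearing(E→T) = 84.00° ✓; |EZ| = 9.000 ✓; ∠(EZ, ZA) = 90.00° ✓; |ZA| = 16.70 ✗.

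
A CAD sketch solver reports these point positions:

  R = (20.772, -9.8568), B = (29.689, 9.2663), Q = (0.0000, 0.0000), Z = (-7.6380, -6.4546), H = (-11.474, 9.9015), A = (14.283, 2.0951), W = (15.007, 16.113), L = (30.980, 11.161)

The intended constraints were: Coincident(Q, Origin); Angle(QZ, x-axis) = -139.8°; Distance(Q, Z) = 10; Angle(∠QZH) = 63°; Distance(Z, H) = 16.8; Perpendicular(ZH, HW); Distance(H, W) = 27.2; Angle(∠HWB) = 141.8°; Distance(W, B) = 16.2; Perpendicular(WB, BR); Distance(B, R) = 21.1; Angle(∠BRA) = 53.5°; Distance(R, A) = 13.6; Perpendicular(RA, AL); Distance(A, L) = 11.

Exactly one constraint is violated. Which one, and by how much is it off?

Distance(A, L) = 11 — off by 8.00.

Q = (0.00, 0.00) ✓; QZ at -139.8° ✓; |QZ| = 10.00 ✓; ∠QZH = 63.00° ✓; |ZH| = 16.80 ✓; ∠(ZH, HW) = 90.00° ✓; |HW| = 27.20 ✓; ∠HWB = 141.8° ✓; |WB| = 16.20 ✓; ∠(WB, BR) = 90.00° ✓; |BR| = 21.10 ✓; ∠BRA = 53.50° ✓; |RA| = 13.60 ✓; ∠(RA, AL) = 90.00° ✓; |AL| = 19.00 ✗.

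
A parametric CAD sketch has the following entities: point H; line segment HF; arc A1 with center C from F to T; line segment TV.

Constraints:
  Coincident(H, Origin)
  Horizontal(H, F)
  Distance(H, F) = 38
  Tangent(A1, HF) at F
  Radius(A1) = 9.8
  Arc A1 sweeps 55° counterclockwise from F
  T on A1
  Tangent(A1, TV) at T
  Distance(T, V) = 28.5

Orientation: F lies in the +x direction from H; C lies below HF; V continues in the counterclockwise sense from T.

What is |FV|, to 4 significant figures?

36.77

On A1, F sits at bearing 90° from C; a 55° counterclockwise sweep puts T at bearing 145°, so T = C + 9.8·(cos 145°, sin 145°) = (29.97, -4.179). A1 meets TV tangentially, so CT is at right angles to TV, so TV runs along (−sin 145°, cos 145°); with |TV| = 28.5, V = (13.63, -27.52). Then |FV| = |V − F| = 36.77.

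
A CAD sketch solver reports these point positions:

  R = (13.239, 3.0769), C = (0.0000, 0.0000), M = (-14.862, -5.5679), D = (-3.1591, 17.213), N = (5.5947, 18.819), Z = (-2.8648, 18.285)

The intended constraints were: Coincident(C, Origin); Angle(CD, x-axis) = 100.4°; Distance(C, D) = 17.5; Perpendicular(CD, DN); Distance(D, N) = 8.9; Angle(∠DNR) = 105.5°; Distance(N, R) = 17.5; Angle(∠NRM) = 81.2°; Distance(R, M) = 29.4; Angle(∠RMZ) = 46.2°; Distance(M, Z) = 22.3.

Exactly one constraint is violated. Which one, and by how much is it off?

Distance(M, Z) = 22.3 — off by 4.40.

C = (0.00, 0.00) ✓; CD at 100.4° ✓; |CD| = 17.50 ✓; ∠(CD, DN) = 90.00° ✓; |DN| = 8.900 ✓; ∠DNR = 105.5° ✓; |NR| = 17.50 ✓; ∠NRM = 81.20° ✓; |RM| = 29.40 ✓; ∠RMZ = 46.20° ✓; |MZ| = 26.70 ✗.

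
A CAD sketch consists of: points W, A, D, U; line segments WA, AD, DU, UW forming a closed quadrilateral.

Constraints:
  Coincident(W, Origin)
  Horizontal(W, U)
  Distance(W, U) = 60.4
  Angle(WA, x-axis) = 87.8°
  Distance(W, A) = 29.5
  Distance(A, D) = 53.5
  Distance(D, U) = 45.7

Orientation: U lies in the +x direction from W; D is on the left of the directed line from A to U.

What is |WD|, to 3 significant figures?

69.0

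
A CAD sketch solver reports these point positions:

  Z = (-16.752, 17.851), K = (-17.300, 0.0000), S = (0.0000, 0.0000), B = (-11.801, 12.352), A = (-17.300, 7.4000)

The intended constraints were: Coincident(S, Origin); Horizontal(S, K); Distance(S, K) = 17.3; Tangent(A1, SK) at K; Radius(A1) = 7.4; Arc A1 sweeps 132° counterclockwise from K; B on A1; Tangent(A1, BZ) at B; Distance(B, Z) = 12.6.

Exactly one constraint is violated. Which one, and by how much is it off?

Distance(B, Z) = 12.6 — off by 5.20.

S = (0.00, 0.00) ✓; S.y = 0.00, K.y = 0.00 ✓; |SK| = 17.30 ✓; ∠(AK, KS) = 90.00° ✓; |AK| = 7.400 ✓; bearing(A→B) − bearing(A→K) = 132.0° ✓; |AB| = 7.400 ✓; ∠(AB, BZ) = 90.01° ✓; |BZ| = 7.399 ✗.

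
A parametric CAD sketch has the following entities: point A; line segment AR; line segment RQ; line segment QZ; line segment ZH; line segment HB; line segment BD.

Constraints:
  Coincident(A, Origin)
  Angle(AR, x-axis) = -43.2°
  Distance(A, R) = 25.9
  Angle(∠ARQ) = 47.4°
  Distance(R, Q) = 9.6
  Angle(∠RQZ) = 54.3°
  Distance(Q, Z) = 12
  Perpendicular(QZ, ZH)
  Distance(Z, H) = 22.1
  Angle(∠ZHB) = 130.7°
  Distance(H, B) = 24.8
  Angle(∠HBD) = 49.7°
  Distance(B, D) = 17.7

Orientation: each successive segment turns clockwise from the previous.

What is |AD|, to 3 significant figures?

42.1

∠ZHB = 130.7° gives HB at -80.8° from the x-axis; with |HB| = 24.8, B = (38.4, -44.2). ∠HBD = 49.7° gives BD at 149° from the x-axis; with |BD| = 17.7, D = (23.2, -35.1). Then |AD| = |D − A| = 42.1.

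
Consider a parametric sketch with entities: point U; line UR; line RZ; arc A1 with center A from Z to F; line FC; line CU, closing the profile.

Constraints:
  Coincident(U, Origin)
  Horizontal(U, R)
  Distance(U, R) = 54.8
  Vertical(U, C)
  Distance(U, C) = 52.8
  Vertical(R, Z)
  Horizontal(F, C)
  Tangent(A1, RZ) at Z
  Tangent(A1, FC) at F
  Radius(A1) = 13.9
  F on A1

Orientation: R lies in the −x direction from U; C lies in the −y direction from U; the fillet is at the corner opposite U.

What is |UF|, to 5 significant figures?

66.788

U is at the origin; UR is horizontal with |UR| = 54.8 and R on the −x side, so R = (-54.800, 0.0000). U and C share the same x with |UC| = 52.8 and C on the −y side, so C = (0.0000, -52.800). The virtual corner opposite U is at (-54.800, -52.800). Since A1 is tangent to RZ there, AZ ⟂ RZ and since A1 is tangent to FC there, AF ⟂ FC, with radius 13.9, so the center A sits 13.9 in from both sides at A = (-40.900, -38.900). That places the tangent points at Z = (-54.800, -38.900) on RZ and F = (-40.900, -52.800) on FC. Then |UF| = |F − U| = 66.788.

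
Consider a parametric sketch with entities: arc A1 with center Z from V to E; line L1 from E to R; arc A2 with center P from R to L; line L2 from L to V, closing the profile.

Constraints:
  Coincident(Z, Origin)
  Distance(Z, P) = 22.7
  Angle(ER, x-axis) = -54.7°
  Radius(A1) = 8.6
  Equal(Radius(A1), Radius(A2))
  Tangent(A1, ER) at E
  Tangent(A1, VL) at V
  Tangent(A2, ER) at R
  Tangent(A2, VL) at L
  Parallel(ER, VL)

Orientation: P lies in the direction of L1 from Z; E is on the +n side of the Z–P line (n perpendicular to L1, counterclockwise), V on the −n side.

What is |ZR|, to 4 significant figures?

24.27

The slot axis is L1's direction at -54.7°, so u = (cos -54.7°, sin -54.7°) = (0.5779, -0.8161) and n = (−sin -54.7°, cos -54.7°) = (0.8161, 0.5779). Z is at the origin and P lies 22.7 along u from Z, so P = 22.7·u = (13.12, -18.53). Tangency of A1 to both parallel lines with radius 8.6 puts E and V at Z ± 8.6·n: E = (7.019, 4.970), V = (-7.019, -4.970). Equal radii place R and L the same way about P: R = P + 8.6·n = (20.14, -13.56), L = P − 8.6·n = (6.099, -23.50). Then |ZR| = |R − Z| = 24.27.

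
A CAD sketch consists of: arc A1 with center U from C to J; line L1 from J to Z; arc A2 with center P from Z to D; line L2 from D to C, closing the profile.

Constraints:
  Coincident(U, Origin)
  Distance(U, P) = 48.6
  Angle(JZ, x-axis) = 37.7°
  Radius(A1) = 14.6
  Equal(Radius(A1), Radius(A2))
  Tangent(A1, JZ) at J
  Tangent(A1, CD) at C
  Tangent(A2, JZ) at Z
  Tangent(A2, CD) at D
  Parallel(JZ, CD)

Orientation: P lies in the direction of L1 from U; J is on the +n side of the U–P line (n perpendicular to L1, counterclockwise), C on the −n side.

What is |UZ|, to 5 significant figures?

50.746

The slot axis is L1's direction at 37.7°, so u = (cos 37.7°, sin 37.7°) = (0.79122, 0.61153) and n = (−sin 37.7°, cos 37.7°) = (-0.61153, 0.79122). U is at the origin and P lies 48.6 along u from U, so P = 48.6·u = (38.453, 29.720). Tangency of A1 to both parallel lines with radius 14.6 puts J and C at U ± 14.6·n: J = (-8.9283, 11.552), C = (8.9283, -11.552). Equal radii place Z and D the same way about P: Z = P + 14.6·n = (29.525, 41.272), D = P − 14.6·n = (47.382, 18.168). Then |UZ| = |Z − U| = 50.746.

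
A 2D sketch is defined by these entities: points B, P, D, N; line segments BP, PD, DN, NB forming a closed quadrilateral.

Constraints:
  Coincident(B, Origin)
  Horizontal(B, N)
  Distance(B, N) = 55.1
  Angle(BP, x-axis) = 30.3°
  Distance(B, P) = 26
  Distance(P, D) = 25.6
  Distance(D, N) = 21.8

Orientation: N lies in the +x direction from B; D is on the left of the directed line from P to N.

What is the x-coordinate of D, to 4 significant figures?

47.03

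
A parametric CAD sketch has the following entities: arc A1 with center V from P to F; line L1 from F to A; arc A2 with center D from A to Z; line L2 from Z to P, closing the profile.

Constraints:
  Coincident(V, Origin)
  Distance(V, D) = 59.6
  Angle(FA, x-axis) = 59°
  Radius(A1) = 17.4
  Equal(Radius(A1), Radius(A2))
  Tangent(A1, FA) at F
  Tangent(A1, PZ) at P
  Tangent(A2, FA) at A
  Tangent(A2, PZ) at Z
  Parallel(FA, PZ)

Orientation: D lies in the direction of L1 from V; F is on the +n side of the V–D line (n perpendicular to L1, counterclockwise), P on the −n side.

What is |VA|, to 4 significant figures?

62.09

The slot axis is L1's direction at 59.0°, so u = (cos 59.0°, sin 59.0°) = (0.5150, 0.8572) and n = (−sin 59.0°, cos 59.0°) = (-0.8572, 0.5150). V is at the origin and D lies 59.6 along u from V, so D = 59.6·u = (30.70, 51.09). Tangency of A1 to both parallel lines with radius 17.4 puts F and P at V ± 17.4·n: F = (-14.91, 8.962), P = (14.91, -8.962). Equal radii place A and Z the same way about D: A = D + 17.4·n = (15.78, 60.05), Z = D − 17.4·n = (45.61, 42.13). Then |VA| = |A − V| = 62.09.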